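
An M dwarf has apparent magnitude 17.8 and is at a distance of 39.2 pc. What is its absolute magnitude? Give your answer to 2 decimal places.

M ≈ 14.83

5 log₁₀(d/10 pc) = 5 log₁₀(39.20) − 5 = 2.966
M = m − 5 log₁₀(d/10) = 17.8 − 2.966 = 14.834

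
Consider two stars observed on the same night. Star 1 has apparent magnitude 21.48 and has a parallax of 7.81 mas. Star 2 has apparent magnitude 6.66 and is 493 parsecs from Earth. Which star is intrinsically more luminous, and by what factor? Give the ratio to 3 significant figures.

Star 2 is more luminous, by a factor of 1.26×10^7.

Star 1: p = 7.81 mas = 7.81×10^-3″ → d = 1/p = 128.0 pc
Star 1: M = m − 5 log₁₀ d + 5 = 21.48 − 5·2.1073 + 5 = 15.943
Star 2: M = m − 5 log₁₀ d + 5 = 6.66 − 5·2.6928 + 5 = -1.804
ΔM = M_1 − M_2 = 15.943 − (-1.804) = 17.747; smaller M is more luminous → Star 2.
L ratio = 10^(0.4 |ΔM|) = 10^7.099 = 1.256×10^7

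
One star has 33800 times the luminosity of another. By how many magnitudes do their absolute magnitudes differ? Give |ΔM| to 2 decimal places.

|ΔM| ≈ 11.32

Pogson: ΔM = −2.5 log₁₀(ratio) = −2.5 log₁₀(33800) = −2.5 × 4.5289 = -11.322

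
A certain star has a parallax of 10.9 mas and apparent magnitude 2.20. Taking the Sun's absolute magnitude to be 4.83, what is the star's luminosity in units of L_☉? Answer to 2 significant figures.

d = 1/p = 1000/10.9 mas = 91.74 pc
M = m − 5 log₁₀ d + 5 = 2.20 − 5·1.9626 + 5 = -2.613
M − M_☉ = -2.613 − 4.83 = -7.443
L/L_☉ = 10^(−0.4 × -7.443) = 948.7

L/L_☉ ≈ 950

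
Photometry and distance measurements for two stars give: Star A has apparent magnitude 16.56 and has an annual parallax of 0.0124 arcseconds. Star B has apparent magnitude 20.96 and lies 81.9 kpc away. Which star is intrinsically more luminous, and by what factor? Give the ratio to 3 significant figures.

Star A: d = 1/p = 1/0.0124″ = 80.65 pc
Star A: M = m − 5 log₁₀ d + 5 = 16.56 − 5·1.9066 + 5 = 12.027
Star B: d = 81.9 kpc = 81900 pc
Star B: M = m − 5 log₁₀ d + 5 = 20.96 − 5·4.9133 + 5 = 1.394
ΔM = M_A − M_B = 12.027 − (1.394) = 10.634; smaller M is more luminous → Star B.
L ratio = 10^(0.4 |ΔM|) = 10^4.253 = 17920

Star B is more luminous, by a factor of 17900.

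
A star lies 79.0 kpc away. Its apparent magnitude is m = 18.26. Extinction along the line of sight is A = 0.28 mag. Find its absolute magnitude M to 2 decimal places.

M ≈ -1.51

d = 79.0 kpc = 79000 pc
5 log₁₀(d/10 pc) = 5 log₁₀(79000) − 5 = 19.488
M = m − 5 log₁₀(d/10) − A = 18.26 − 19.488 − 0.28 = -1.508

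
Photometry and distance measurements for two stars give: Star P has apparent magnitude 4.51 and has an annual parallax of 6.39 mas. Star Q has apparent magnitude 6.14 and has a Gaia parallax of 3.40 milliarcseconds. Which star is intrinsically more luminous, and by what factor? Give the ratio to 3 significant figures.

Star P is more luminous, by a factor of 1.27.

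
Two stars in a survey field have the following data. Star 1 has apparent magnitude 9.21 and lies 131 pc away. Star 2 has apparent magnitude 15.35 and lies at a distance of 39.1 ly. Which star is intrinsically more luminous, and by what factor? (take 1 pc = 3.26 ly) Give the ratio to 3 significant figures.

Star 1: M = m − 5 log₁₀ d + 5 = 9.21 − 5·2.1173 + 5 = 3.624
Star 2: d = 39.1 ly / 3.26 = 11.99 pc
Star 2: M = m − 5 log₁₀ d + 5 = 15.35 − 5·1.0790 + 5 = 14.955
ΔM = M_1 − M_2 = 3.624 − (14.955) = -11.332; smaller M is more luminous → Star 1.
L ratio = 10^(0.4 |ΔM|) = 10^4.533 = 34090

Star 1 is more luminous, by a factor of 34100.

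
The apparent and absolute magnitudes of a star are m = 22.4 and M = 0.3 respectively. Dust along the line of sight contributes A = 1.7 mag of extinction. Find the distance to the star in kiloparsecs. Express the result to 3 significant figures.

d ≈ 120 kpc

m − M = 5 log₁₀(d/10 pc) + A  ⇒  22.4 − (0.3) − 1.7 = 5 log₁₀(d/10)
20.400 = 5 log₁₀(d/10)
log₁₀ d = (m − M − A)/5 + 1 = 5.0800
d = 10^5.0800 = 120200 pc
= 120.2 kpc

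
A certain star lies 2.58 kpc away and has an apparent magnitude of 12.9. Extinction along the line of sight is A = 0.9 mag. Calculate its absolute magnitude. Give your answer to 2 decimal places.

d = 2.58 kpc = 2580 pc
5 log₁₀(d/10 pc) = 5 log₁₀(2580) − 5 = 12.058
M = m − 5 log₁₀(d/10) − A = 12.9 − 12.058 − 0.9 = -0.058

M ≈ -0.06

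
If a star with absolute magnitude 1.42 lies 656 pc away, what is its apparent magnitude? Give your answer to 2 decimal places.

m ≈ 10.50

m = M + 5 log₁₀ d − 5 = 1.42 + 5·2.8169 − 5 = 10.505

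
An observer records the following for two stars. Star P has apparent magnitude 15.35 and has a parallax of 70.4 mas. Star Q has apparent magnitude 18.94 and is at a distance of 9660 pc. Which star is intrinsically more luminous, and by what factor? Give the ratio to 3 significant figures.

Star P: p = 70.4 mas = 0.0704″ → d = 1/p = 14.20 pc
Star P: M = m − 5 log₁₀ d + 5 = 15.35 − 5·1.1524 + 5 = 14.588
Star Q: M = m − 5 log₁₀ d + 5 = 18.94 − 5·3.9850 + 5 = 4.015
ΔM = M_P − M_Q = 14.588 − (4.015) = 10.573; smaller M is more luminous → Star Q.
L ratio = 10^(0.4 |ΔM|) = 10^4.229 = 16950

Star Q is more luminous, by a factor of 16900.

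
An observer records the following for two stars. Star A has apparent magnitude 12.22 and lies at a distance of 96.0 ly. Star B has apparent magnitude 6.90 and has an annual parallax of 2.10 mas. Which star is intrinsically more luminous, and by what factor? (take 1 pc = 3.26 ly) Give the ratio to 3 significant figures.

Star A: d = 96.0 ly / 3.26 = 29.45 pc
Star A: M = m − 5 log₁₀ d + 5 = 12.22 − 5·1.4691 + 5 = 9.875
Star B: p = 2.10 mas = 2.10×10^-3″ → d = 1/p = 476.2 pc
Star B: M = m − 5 log₁₀ d + 5 = 6.90 − 5·2.6778 + 5 = -1.489
ΔM = M_A − M_B = 9.875 − (-1.489) = 11.364; smaller M is more luminous → Star B.
L ratio = 10^(0.4 |ΔM|) = 10^4.545 = 35110

Star B is more luminous, by a factor of 35100.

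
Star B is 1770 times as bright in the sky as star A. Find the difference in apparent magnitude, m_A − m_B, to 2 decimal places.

Pogson: Δm = −2.5 log₁₀(ratio) = −2.5 log₁₀(1770) = −2.5 × 3.2480 = -8.120
Star B is brighter so has the smaller magnitude: m_A − m_B is positive.

m_A − m_B ≈ 8.12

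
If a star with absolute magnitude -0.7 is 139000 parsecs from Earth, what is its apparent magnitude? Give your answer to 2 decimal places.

m = M + 5 log₁₀ d − 5 = -0.7 + 5·5.1430 − 5 = 20.015

m ≈ 20.02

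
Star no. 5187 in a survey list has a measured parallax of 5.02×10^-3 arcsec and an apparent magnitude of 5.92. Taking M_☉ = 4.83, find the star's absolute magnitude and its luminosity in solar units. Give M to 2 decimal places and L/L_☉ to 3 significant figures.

M ≈ -0.58; L/L_☉ ≈ 145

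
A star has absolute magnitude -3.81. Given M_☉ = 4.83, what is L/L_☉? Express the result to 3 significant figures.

L/L_☉ ≈ 2860

M − M_☉ = -3.81 − 4.83 = -8.640
L/L_☉ = 10^(−0.4 (M − M_☉)) = 10^3.456 = 2858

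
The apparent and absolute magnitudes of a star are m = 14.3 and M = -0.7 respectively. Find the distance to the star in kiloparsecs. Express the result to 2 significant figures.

d ≈ 10 kpc

Distance modulus: m − M = 14.3 − (-0.7) = 15.000
m − M = 5 log₁₀ d − 5
log₁₀ d = (m − M)/5 + 1 = 4.0000
d = 10^4.0000 = 10000 pc
= 10.00 kpc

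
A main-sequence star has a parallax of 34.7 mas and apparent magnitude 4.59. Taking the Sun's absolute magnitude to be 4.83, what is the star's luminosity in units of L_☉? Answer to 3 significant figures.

L/L_☉ ≈ 10.4

d = 1/p = 1000/34.7 mas = 28.82 pc
M = m − 5 log₁₀ d + 5 = 4.59 − 5·1.4597 + 5 = 2.292
M − M_☉ = 2.292 − 4.83 = -2.538
L/L_☉ = 10^(−0.4 × -2.538) = 10.36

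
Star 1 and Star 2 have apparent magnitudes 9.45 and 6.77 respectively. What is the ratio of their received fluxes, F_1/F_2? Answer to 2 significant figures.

Δm = 9.45 − (6.77) = 2.68
Flux ratio = 10^(−0.4 Δm) = 10^(−0.4 × 2.68) = 10^-1.072 = 0.08472

F_1/F_2 ≈ 0.085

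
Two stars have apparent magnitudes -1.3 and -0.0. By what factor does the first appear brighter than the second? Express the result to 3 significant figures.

Δm = -1.3 − (-0.0) = -1.3
Flux ratio = 10^(−0.4 Δm) = 10^(−0.4 × -1.3) = 10^0.520 = 3.311

3.31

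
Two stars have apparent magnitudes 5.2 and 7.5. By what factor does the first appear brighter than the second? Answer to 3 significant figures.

8.32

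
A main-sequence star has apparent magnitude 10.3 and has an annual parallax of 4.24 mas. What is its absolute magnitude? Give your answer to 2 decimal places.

M ≈ 3.44

p = 4.24 mas = 4.24×10^-3″ → d = 1/p = 235.8 pc
5 log₁₀(d/10 pc) = 5 log₁₀(235.8) − 5 = 6.863
M = m − 5 log₁₀(d/10) = 10.3 − 6.863 = 3.437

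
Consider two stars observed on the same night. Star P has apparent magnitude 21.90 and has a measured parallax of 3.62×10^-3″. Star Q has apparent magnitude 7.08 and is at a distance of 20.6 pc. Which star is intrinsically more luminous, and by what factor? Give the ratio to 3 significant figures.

Star Q is more luminous, by a factor of 4710.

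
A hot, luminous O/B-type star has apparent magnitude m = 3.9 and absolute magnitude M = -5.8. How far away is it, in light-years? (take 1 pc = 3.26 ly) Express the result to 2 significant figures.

d ≈ 2800 ly

μ = m − M = 9.700
m − M = 5 log₁₀ d − 5
log₁₀ d = (m − M)/5 + 1 = 2.9400
d = 10^2.9400 = 871.0 pc
= 2839 ly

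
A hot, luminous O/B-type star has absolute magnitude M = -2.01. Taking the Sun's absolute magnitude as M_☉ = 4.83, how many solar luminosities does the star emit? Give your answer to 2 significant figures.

L/L_☉ ≈ 540

M − M_☉ = -2.01 − 4.83 = -6.840
L/L_☉ = 10^(−0.4 (M − M_☉)) = 10^2.736 = 544.5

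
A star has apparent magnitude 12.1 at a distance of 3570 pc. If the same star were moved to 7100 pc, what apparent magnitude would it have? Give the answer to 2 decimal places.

Flux ∝ 1/d², so Δm = 5 log₁₀(d₂/d₁) = 5 log₁₀(7100/3570) = 1.493
m₂ = m₁ + Δm = 12.1 + (1.493) = 13.593

m ≈ 13.59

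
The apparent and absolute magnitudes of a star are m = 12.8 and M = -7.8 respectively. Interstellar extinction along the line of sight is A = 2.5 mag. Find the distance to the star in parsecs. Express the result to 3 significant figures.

d ≈ 41700 pc

m − M = 5 log₁₀(d/10 pc) + A  ⇒  12.8 − (-7.8) − 2.5 = 5 log₁₀(d/10)
18.100 = 5 log₁₀(d/10)
log₁₀ d = (m − M − A)/5 + 1 = 4.6200
d = 10^4.6200 = 41690 pc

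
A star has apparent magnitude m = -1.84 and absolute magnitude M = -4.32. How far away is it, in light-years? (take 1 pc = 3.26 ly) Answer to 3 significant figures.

d ≈ 102 ly

μ = m − M = 2.480
m − M = 5 log₁₀ d − 5
log₁₀ d = (m − M)/5 + 1 = 1.4960
d = 10^1.4960 = 31.33 pc
= 102.1 ly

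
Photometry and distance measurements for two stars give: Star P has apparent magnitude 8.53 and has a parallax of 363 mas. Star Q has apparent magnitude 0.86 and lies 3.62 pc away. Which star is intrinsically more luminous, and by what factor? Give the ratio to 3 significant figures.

Star Q is more luminous, by a factor of 2020.

Star P: p = 363 mas = 0.363″ → d = 1/p = 2.755 pc
Star P: M = m − 5 log₁₀ d + 5 = 8.53 − 5·0.4401 + 5 = 11.330
Star Q: M = m − 5 log₁₀ d + 5 = 0.86 − 5·0.5587 + 5 = 3.066
ΔM = M_P − M_Q = 11.330 − (3.066) = 8.263; smaller M is more luminous → Star Q.
L ratio = 10^(0.4 |ΔM|) = 10^3.305 = 2019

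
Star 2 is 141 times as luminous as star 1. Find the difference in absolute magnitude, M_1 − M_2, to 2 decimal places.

Pogson: ΔM = −2.5 log₁₀(ratio) = −2.5 log₁₀(141) = −2.5 × 2.1492 = -5.373
Star 2 is brighter so has the smaller magnitude: M_1 − M_2 is positive.

M_1 − M_2 ≈ 5.37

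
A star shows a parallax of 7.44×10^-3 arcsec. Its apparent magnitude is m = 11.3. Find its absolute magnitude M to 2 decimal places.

M ≈ 5.66

d = 1/p = 1/7.44×10^-3″ = 134.4 pc
5 log₁₀(d/10 pc) = 5 log₁₀(134.4) − 5 = 5.642
M = m − 5 log₁₀(d/10) = 11.3 − 5.642 = 5.658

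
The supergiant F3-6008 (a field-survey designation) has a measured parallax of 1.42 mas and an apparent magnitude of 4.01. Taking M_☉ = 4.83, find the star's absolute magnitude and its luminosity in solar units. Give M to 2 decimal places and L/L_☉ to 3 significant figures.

d = 1/p = 1000/1.42 mas = 704.2 pc
M = m − 5 log₁₀ d + 5 = 4.01 − 5·2.8477 + 5 = -5.229
M − M_☉ = -5.229 − 4.83 = -10.059
L/L_☉ = 10^(−0.4 × -10.059) = 10550

M ≈ -5.23; L/L_☉ ≈ 10600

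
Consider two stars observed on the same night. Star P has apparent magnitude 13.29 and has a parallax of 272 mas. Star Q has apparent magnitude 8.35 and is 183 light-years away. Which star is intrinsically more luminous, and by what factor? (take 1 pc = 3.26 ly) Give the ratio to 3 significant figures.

Star Q is more luminous, by a factor of 22100.

Star P: p = 272 mas = 0.272″ → d = 1/p = 3.676 pc
Star P: M = m − 5 log₁₀ d + 5 = 13.29 − 5·0.5654 + 5 = 15.463
Star Q: d = 183 ly / 3.26 = 56.13 pc
Star Q: M = m − 5 log₁₀ d + 5 = 8.35 − 5·1.7492 + 5 = 4.604
ΔM = M_P − M_Q = 15.463 − (4.604) = 10.859; smaller M is more luminous → Star Q.
L ratio = 10^(0.4 |ΔM|) = 10^4.344 = 22060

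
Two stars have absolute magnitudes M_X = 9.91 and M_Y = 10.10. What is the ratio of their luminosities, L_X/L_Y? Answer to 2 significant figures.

L_X/L_Y ≈ 1.2

ΔM = M_X − M_Y = -0.19
L_X/L_Y = 10^(−0.4 ΔM) = 10^0.076 = 1.191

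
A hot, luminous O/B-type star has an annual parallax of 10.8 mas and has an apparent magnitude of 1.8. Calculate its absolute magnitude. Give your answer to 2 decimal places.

p = 10.8 mas = 0.0108″ → d = 1/p = 92.59 pc
5 log₁₀(d/10 pc) = 5 log₁₀(92.59) − 5 = 4.833
M = m − 5 log₁₀(d/10) = 1.8 − 4.833 = -3.033

M ≈ -3.03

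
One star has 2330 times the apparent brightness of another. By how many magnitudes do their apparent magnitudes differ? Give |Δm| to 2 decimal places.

Pogson: Δm = −2.5 log₁₀(ratio) = −2.5 log₁₀(2330) = −2.5 × 3.3674 = -8.418

|Δm| ≈ 8.42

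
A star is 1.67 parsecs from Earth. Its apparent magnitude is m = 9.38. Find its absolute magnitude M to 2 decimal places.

M ≈ 13.27

5 log₁₀(d/10 pc) = 5 log₁₀(1.670) − 5 = -3.886
M = m − 5 log₁₀(d/10) = 9.38 + 3.886 = 13.266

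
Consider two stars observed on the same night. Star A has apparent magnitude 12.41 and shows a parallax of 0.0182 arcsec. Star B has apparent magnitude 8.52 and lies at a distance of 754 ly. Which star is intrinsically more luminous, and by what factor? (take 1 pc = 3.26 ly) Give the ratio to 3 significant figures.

Star B is more luminous, by a factor of 637.

Star A: d = 1/p = 1/0.0182″ = 54.95 pc
Star A: M = m − 5 log₁₀ d + 5 = 12.41 − 5·1.7399 + 5 = 8.710
Star B: d = 754 ly / 3.26 = 231.3 pc
Star B: M = m − 5 log₁₀ d + 5 = 8.52 − 5·2.3642 + 5 = 1.699
ΔM = M_A − M_B = 8.710 − (1.699) = 7.011; smaller M is more luminous → Star B.
L ratio = 10^(0.4 |ΔM|) = 10^2.804 = 637.5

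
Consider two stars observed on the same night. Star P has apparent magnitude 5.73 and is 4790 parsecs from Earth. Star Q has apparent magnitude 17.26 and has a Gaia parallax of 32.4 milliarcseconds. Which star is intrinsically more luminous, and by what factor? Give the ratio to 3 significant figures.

Star P is more luminous, by a factor of 9.86×10^8.

Star P: M = m − 5 log₁₀ d + 5 = 5.73 − 5·3.6803 + 5 = -7.672
Star Q: p = 32.4 mas = 0.0324″ → d = 1/p = 30.86 pc
Star Q: M = m − 5 log₁₀ d + 5 = 17.26 − 5·1.4895 + 5 = 14.813
ΔM = M_P − M_Q = -7.672 − (14.813) = -22.484; smaller M is more luminous → Star P.
L ratio = 10^(0.4 |ΔM|) = 10^8.994 = 9.857×10^8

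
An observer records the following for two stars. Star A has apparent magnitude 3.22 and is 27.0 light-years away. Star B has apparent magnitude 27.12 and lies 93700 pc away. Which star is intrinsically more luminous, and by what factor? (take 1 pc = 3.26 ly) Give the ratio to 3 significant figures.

Star A: d = 27.0 ly / 3.26 = 8.282 pc
Star A: M = m − 5 log₁₀ d + 5 = 3.22 − 5·0.9181 + 5 = 3.629
Star B: M = m − 5 log₁₀ d + 5 = 27.12 − 5·4.9717 + 5 = 7.261
ΔM = M_A − M_B = 3.629 − (7.261) = -3.632; smaller M is more luminous → Star A.
L ratio = 10^(0.4 |ΔM|) = 10^1.453 = 28.37

Star A is more luminous, by a factor of 28.4.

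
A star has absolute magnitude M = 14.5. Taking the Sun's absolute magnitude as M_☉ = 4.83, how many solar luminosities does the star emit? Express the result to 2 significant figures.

L/L_☉ ≈ 1.4×10^-4

M − M_☉ = 14.5 − 4.83 = 9.670
L/L_☉ = 10^(−0.4 (M − M_☉)) = 10^-3.868 = 1.355×10^-4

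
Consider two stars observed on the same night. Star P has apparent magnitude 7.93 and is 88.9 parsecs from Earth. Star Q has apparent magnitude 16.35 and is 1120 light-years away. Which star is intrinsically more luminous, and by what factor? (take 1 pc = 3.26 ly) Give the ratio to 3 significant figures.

Star P: M = m − 5 log₁₀ d + 5 = 7.93 − 5·1.9489 + 5 = 3.185
Star Q: d = 1120 ly / 3.26 = 343.6 pc
Star Q: M = m − 5 log₁₀ d + 5 = 16.35 − 5·2.5360 + 5 = 8.670
ΔM = M_P − M_Q = 3.185 − (8.670) = -5.485; smaller M is more luminous → Star P.
L ratio = 10^(0.4 |ΔM|) = 10^2.194 = 156.2

Star P is more luminous, by a factor of 156.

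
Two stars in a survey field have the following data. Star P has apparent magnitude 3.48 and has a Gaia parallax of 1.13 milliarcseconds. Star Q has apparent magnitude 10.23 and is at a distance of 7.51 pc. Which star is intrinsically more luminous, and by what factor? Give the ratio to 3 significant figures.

Star P is more luminous, by a factor of 6.96×10^6.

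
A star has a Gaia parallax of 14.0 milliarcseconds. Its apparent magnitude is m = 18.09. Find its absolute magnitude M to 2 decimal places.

p = 14.0 mas = 0.0140″ → d = 1/p = 71.43 pc
5 log₁₀(d/10 pc) = 5 log₁₀(71.43) − 5 = 4.269
M = m − 5 log₁₀(d/10) = 18.09 − 4.269 = 13.821

M ≈ 13.82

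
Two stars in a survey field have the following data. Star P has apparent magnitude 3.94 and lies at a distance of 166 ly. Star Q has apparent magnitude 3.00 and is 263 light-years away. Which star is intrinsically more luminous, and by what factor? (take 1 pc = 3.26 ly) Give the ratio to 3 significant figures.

Star P: d = 166 ly / 3.26 = 50.92 pc
Star P: M = m − 5 log₁₀ d + 5 = 3.94 − 5·1.7069 + 5 = 0.406
Star Q: d = 263 ly / 3.26 = 80.67 pc
Star Q: M = m − 5 log₁₀ d + 5 = 3.00 − 5·1.9067 + 5 = -1.534
ΔM = M_P − M_Q = 0.406 − (-1.534) = 1.939; smaller M is more luminous → Star Q.
L ratio = 10^(0.4 |ΔM|) = 10^0.776 = 5.966

Star Q is more luminous, by a factor of 5.97.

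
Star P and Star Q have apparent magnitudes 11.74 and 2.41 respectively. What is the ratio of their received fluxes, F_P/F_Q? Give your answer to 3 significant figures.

Magnitude difference = 9.33
Flux ratio = 10^(−0.4 Δm) = 10^(−0.4 × 9.33) = 10^-3.732 = 1.854×10^-4

F_P/F_Q ≈ 1.85×10^-4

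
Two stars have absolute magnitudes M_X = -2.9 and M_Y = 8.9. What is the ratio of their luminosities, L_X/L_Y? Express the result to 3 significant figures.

L_X/L_Y ≈ 52500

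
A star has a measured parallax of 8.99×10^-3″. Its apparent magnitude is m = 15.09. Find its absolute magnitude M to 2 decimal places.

d = 1/p = 1/8.99×10^-3″ = 111.2 pc
5 log₁₀(d/10 pc) = 5 log₁₀(111.2) − 5 = 5.231
M = m − 5 log₁₀(d/10) = 15.09 − 5.231 = 9.859

M ≈ 9.86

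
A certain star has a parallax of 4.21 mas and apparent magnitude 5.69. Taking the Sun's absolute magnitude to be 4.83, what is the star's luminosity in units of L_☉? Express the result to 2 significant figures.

d = 1/p = 1000/4.21 mas = 237.5 pc
M = m − 5 log₁₀ d + 5 = 5.69 − 5·2.3757 + 5 = -1.189
M − M_☉ = -1.189 − 4.83 = -6.019
L/L_☉ = 10^(−0.4 × -6.019) = 255.5

L/L_☉ ≈ 260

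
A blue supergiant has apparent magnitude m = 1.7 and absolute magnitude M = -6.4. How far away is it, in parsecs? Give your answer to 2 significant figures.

μ = m − M = 8.100
m − M = 5 log₁₀ d − 5
log₁₀ d = (m − M)/5 + 1 = 2.6200
d = 10^2.6200 = 416.9 pc

d ≈ 420 pc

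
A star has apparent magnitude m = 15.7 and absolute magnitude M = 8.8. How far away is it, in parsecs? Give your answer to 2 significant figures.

μ = m − M = 6.900
m − M = 5 log₁₀ d − 5
log₁₀ d = (m − M)/5 + 1 = 2.3800
d = 10^2.3800 = 239.9 pc

d ≈ 240 pc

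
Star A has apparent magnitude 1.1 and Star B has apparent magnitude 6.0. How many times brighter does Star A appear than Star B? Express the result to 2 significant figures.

91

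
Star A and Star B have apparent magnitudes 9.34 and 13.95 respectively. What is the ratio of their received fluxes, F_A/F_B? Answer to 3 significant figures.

F_A/F_B ≈ 69.8

Δm = 9.34 − (13.95) = -4.61
Flux ratio = 10^(−0.4 Δm) = 10^(−0.4 × -4.61) = 10^1.844 = 69.82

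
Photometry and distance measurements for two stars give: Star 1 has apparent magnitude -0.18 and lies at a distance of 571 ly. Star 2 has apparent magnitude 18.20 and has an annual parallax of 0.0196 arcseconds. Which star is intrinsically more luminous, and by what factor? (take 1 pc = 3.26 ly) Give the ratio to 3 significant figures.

Star 1 is more luminous, by a factor of 2.65×10^8.

Star 1: d = 571 ly / 3.26 = 175.2 pc
Star 1: M = m − 5 log₁₀ d + 5 = -0.18 − 5·2.2434 + 5 = -6.397
Star 2: d = 1/p = 1/0.0196″ = 51.02 pc
Star 2: M = m − 5 log₁₀ d + 5 = 18.20 − 5·1.7077 + 5 = 14.661
ΔM = M_1 − M_2 = -6.397 − (14.661) = -21.058; smaller M is more luminous → Star 1.
L ratio = 10^(0.4 |ΔM|) = 10^8.423 = 2.651×10^8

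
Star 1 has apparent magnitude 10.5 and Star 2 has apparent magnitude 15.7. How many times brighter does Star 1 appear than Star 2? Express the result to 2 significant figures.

120

Δm = 10.5 − (15.7) = -5.2
Flux ratio = 10^(−0.4 Δm) = 10^(−0.4 × -5.2) = 10^2.080 = 120.2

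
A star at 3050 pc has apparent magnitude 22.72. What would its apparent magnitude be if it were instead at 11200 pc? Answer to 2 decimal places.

m ≈ 25.54

Flux ∝ 1/d², so Δm = 5 log₁₀(d₂/d₁) = 5 log₁₀(11200/3050) = 2.825
m₂ = m₁ + Δm = 22.72 + (2.825) = 25.545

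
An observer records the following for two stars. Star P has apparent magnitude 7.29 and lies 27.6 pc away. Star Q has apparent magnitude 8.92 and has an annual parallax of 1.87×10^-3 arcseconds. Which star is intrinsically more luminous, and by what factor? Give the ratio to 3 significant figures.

Star Q is more luminous, by a factor of 83.7.

Star P: M = m − 5 log₁₀ d + 5 = 7.29 − 5·1.4409 + 5 = 5.085
Star Q: d = 1/p = 1/1.87×10^-3″ = 534.8 pc
Star Q: M = m − 5 log₁₀ d + 5 = 8.92 − 5·2.7282 + 5 = 0.279
ΔM = M_P − M_Q = 5.085 − (0.279) = 4.806; smaller M is more luminous → Star Q.
L ratio = 10^(0.4 |ΔM|) = 10^1.922 = 83.66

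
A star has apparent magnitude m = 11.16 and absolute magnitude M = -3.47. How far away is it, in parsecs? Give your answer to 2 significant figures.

d ≈ 8400 pc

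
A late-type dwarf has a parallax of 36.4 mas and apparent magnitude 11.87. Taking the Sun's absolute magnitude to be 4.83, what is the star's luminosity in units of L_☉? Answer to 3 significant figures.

L/L_☉ ≈ 0.0115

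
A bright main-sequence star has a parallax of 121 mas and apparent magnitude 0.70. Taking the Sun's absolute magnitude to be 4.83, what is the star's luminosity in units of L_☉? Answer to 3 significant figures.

L/L_☉ ≈ 30.6

d = 1/p = 1000/121 mas = 8.264 pc
M = m − 5 log₁₀ d + 5 = 0.70 − 5·0.9172 + 5 = 1.114
M − M_☉ = 1.114 − 4.83 = -3.716
L/L_☉ = 10^(−0.4 × -3.716) = 30.65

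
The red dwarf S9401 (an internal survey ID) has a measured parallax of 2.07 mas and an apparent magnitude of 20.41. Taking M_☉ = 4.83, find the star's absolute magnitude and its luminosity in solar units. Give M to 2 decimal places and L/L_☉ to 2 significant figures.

d = 1/p = 1000/2.07 mas = 483.1 pc
M = m − 5 log₁₀ d + 5 = 20.41 − 5·2.6840 + 5 = 11.990
M − M_☉ = 11.990 − 4.83 = 7.160
L/L_☉ = 10^(−0.4 × 7.160) = 1.368×10^-3

M ≈ 11.99; L/L_☉ ≈ 1.4×10^-3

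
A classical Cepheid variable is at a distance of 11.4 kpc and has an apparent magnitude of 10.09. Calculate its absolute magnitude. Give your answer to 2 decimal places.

M ≈ -5.19

d = 11.4 kpc = 11400 pc
5 log₁₀(d/10 pc) = 5 log₁₀(11400) − 5 = 15.285
M = m − 5 log₁₀(d/10) = 10.09 − 15.285 = -5.195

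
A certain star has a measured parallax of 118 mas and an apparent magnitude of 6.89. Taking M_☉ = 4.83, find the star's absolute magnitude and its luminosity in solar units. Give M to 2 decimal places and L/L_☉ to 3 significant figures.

M ≈ 7.25; L/L_☉ ≈ 0.108

d = 1/p = 1000/118 mas = 8.475 pc
M = m − 5 log₁₀ d + 5 = 6.89 − 5·0.9281 + 5 = 7.249
M − M_☉ = 7.249 − 4.83 = 2.419
L/L_☉ = 10^(−0.4 × 2.419) = 0.1077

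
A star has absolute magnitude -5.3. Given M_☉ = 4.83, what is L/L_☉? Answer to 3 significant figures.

M − M_☉ = -5.3 − 4.83 = -10.130
L/L_☉ = 10^(−0.4 (M − M_☉)) = 10^4.052 = 11270

L/L_☉ ≈ 11300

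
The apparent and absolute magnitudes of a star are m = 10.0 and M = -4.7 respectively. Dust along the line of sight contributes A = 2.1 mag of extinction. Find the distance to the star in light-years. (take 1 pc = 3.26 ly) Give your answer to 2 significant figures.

m − M = 5 log₁₀(d/10 pc) + A  ⇒  10.0 − (-4.7) − 2.1 = 5 log₁₀(d/10)
12.600 = 5 log₁₀(d/10)
log₁₀ d = (m − M − A)/5 + 1 = 3.5200
d = 10^3.5200 = 3311 pc
= 10790 ly

d ≈ 11000 ly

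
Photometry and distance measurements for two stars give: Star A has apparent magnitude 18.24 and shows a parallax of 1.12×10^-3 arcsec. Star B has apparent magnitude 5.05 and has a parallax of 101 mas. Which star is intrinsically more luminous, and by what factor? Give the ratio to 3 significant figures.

Star B is more luminous, by a factor of 23.2.

Star A: d = 1/p = 1/1.12×10^-3″ = 892.9 pc
Star A: M = m − 5 log₁₀ d + 5 = 18.24 − 5·2.9508 + 5 = 8.486
Star B: p = 101 mas = 0.101″ → d = 1/p = 9.901 pc
Star B: M = m − 5 log₁₀ d + 5 = 5.05 − 5·0.9957 + 5 = 5.072
ΔM = M_A − M_B = 8.486 − (5.072) = 3.414; smaller M is more luminous → Star B.
L ratio = 10^(0.4 |ΔM|) = 10^1.366 = 23.22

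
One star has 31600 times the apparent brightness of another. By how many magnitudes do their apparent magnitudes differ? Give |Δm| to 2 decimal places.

|Δm| ≈ 11.25

Pogson: Δm = −2.5 log₁₀(ratio) = −2.5 log₁₀(31600) = −2.5 × 4.4997 = -11.249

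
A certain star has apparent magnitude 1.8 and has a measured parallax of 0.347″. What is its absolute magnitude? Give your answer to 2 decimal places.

M ≈ 4.50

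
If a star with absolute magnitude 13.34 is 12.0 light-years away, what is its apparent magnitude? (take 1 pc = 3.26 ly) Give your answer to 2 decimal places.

m ≈ 11.17

d = 12.0 ly / 3.26 = 3.681 pc
m = M + 5 log₁₀ d − 5 = 13.34 + 5·0.5660 − 5 = 11.170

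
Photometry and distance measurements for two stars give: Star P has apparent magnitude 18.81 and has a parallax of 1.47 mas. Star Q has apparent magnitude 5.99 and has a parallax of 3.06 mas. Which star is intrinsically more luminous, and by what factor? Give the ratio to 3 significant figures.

Star Q is more luminous, by a factor of 31000.

Star P: p = 1.47 mas = 1.47×10^-3″ → d = 1/p = 680.3 pc
Star P: M = m − 5 log₁₀ d + 5 = 18.81 − 5·2.8327 + 5 = 9.647
Star Q: p = 3.06 mas = 3.06×10^-3″ → d = 1/p = 326.8 pc
Star Q: M = m − 5 log₁₀ d + 5 = 5.99 − 5·2.5143 + 5 = -1.581
ΔM = M_P − M_Q = 9.647 − (-1.581) = 11.228; smaller M is more luminous → Star Q.
L ratio = 10^(0.4 |ΔM|) = 10^4.491 = 30990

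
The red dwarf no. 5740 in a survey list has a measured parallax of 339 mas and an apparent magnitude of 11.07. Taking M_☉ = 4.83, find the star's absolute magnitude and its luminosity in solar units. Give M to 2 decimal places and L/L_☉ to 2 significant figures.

d = 1/p = 1000/339 mas = 2.950 pc
M = m − 5 log₁₀ d + 5 = 11.07 − 5·0.4698 + 5 = 13.721
M − M_☉ = 13.721 − 4.83 = 8.891
L/L_☉ = 10^(−0.4 × 8.891) = 2.777×10^-4

M ≈ 13.72; L/L_☉ ≈ 2.8×10^-4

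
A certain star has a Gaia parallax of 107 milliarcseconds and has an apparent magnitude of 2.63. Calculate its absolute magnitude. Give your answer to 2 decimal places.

M ≈ 2.78

p = 107 mas = 0.107″ → d = 1/p = 9.346 pc
5 log₁₀(d/10 pc) = 5 log₁₀(9.346) − 5 = -0.147
M = m − 5 log₁₀(d/10) = 2.63 + 0.147 = 2.777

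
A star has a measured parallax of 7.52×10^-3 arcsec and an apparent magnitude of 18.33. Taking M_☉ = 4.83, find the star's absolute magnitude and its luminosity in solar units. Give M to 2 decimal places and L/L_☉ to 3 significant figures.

M ≈ 12.71; L/L_☉ ≈ 7.04×10^-4

d = 1/p = 1/7.52×10^-3″ = 133.0 pc
M = m − 5 log₁₀ d + 5 = 18.33 − 5·2.1238 + 5 = 12.711
M − M_☉ = 12.711 − 4.83 = 7.881
L/L_☉ = 10^(−0.4 × 7.881) = 7.040×10^-4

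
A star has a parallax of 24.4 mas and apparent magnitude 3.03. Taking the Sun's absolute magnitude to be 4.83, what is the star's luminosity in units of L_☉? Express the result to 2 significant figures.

d = 1/p = 1000/24.4 mas = 40.98 pc
M = m − 5 log₁₀ d + 5 = 3.03 − 5·1.6126 + 5 = -0.033
M − M_☉ = -0.033 − 4.83 = -4.863
L/L_☉ = 10^(−0.4 × -4.863) = 88.15

L/L_☉ ≈ 88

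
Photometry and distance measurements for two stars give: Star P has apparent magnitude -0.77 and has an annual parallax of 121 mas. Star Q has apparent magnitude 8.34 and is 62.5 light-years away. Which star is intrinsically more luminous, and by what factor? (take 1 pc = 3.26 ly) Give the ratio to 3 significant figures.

Star P: p = 121 mas = 0.121″ → d = 1/p = 8.264 pc
Star P: M = m − 5 log₁₀ d + 5 = -0.77 − 5·0.9172 + 5 = -0.356
Star Q: d = 62.5 ly / 3.26 = 19.17 pc
Star Q: M = m − 5 log₁₀ d + 5 = 8.34 − 5·1.2827 + 5 = 6.927
ΔM = M_P − M_Q = -0.356 − (6.927) = -7.283; smaller M is more luminous → Star P.
L ratio = 10^(0.4 |ΔM|) = 10^2.913 = 818.7

Star P is more luminous, by a factor of 819.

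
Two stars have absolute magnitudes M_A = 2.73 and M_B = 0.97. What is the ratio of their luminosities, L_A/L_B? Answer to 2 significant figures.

L_A/L_B ≈ 0.20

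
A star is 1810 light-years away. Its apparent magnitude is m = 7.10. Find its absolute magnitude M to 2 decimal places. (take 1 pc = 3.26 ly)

M ≈ -1.62

d = 1810 ly / 3.26 = 555.2 pc
5 log₁₀(d/10 pc) = 5 log₁₀(555.2) − 5 = 8.722
M = m − 5 log₁₀(d/10) = 7.10 − 8.722 = -1.622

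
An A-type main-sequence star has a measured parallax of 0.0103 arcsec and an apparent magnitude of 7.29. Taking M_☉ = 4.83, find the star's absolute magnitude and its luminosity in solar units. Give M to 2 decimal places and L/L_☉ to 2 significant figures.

d = 1/p = 1/0.0103″ = 97.09 pc
M = m − 5 log₁₀ d + 5 = 7.29 − 5·1.9872 + 5 = 2.354
M − M_☉ = 2.354 − 4.83 = -2.476
L/L_☉ = 10^(−0.4 × -2.476) = 9.780

M ≈ 2.35; L/L_☉ ≈ 9.8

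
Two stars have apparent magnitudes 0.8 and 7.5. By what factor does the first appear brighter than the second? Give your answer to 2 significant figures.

480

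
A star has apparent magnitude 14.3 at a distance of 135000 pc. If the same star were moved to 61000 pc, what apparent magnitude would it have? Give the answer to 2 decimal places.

m ≈ 12.57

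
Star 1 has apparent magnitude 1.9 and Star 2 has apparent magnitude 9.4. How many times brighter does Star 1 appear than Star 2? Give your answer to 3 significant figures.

1000

Δm = 1.9 − (9.4) = -7.5
Flux ratio = 10^(−0.4 Δm) = 10^(−0.4 × -7.5) = 10^3.000 = 1000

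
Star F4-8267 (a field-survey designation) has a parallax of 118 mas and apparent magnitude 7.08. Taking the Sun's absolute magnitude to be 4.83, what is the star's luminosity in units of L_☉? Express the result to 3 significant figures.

d = 1/p = 1000/118 mas = 8.475 pc
M = m − 5 log₁₀ d + 5 = 7.08 − 5·0.9281 + 5 = 7.439
M − M_☉ = 7.439 − 4.83 = 2.609
L/L_☉ = 10^(−0.4 × 2.609) = 0.09041

L/L_☉ ≈ 0.0904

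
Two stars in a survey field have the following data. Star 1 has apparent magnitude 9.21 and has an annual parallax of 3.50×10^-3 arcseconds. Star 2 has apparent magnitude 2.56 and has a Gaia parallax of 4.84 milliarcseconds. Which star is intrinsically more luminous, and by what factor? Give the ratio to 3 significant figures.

Star 2 is more luminous, by a factor of 239.

Star 1: d = 1/p = 1/3.50×10^-3″ = 285.7 pc
Star 1: M = m − 5 log₁₀ d + 5 = 9.21 − 5·2.4559 + 5 = 1.930
Star 2: p = 4.84 mas = 4.84×10^-3″ → d = 1/p = 206.6 pc
Star 2: M = m − 5 log₁₀ d + 5 = 2.56 − 5·2.3152 + 5 = -4.016
ΔM = M_1 − M_2 = 1.930 − (-4.016) = 5.946; smaller M is more luminous → Star 2.
L ratio = 10^(0.4 |ΔM|) = 10^2.378 = 239.0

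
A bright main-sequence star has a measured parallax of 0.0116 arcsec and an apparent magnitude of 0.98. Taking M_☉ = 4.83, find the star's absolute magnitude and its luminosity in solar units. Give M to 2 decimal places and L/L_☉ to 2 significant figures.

M ≈ -3.70; L/L_☉ ≈ 2600

d = 1/p = 1/0.0116″ = 86.21 pc
M = m − 5 log₁₀ d + 5 = 0.98 − 5·1.9355 + 5 = -3.698
M − M_☉ = -3.698 − 4.83 = -8.528
L/L_☉ = 10^(−0.4 × -8.528) = 2577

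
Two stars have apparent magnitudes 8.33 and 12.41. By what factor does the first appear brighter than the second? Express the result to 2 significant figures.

43

Magnitude difference = -4.08
Flux ratio = 10^(−0.4 Δm) = 10^(−0.4 × -4.08) = 10^1.632 = 42.85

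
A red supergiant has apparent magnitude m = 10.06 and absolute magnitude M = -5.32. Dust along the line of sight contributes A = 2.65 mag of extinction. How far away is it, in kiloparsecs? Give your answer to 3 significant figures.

m − M = 5 log₁₀(d/10 pc) + A  ⇒  10.06 − (-5.32) − 2.65 = 5 log₁₀(d/10)
12.730 = 5 log₁₀(d/10)
log₁₀ d = (m − M − A)/5 + 1 = 3.5460
d = 10^3.5460 = 3516 pc
= 3.516 kpc

d ≈ 3.52 kpc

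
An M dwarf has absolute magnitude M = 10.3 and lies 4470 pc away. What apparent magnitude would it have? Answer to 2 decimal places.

m ≈ 23.55

m = M + 5 log₁₀ d − 5 = 10.3 + 5·3.6503 − 5 = 23.552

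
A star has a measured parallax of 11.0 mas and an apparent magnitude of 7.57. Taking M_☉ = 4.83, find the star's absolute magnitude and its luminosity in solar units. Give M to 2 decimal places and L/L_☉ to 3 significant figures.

d = 1/p = 1000/11.0 mas = 90.91 pc
M = m − 5 log₁₀ d + 5 = 7.57 − 5·1.9586 + 5 = 2.777
M − M_☉ = 2.777 − 4.83 = -2.053
L/L_☉ = 10^(−0.4 × -2.053) = 6.625

M ≈ 2.78; L/L_☉ ≈ 6.63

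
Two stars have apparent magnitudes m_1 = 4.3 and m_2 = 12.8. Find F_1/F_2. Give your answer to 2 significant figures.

F_1/F_2 ≈ 2500

Δm = 4.3 − (12.8) = -8.5
Flux ratio = 10^(−0.4 Δm) = 10^(−0.4 × -8.5) = 10^3.400 = 2512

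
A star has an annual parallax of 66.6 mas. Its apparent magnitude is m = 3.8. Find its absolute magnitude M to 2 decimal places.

M ≈ 2.92

p = 66.6 mas = 0.0666″ → d = 1/p = 15.02 pc
5 log₁₀(d/10 pc) = 5 log₁₀(15.02) − 5 = 0.883
M = m − 5 log₁₀(d/10) = 3.8 − 0.883 = 2.917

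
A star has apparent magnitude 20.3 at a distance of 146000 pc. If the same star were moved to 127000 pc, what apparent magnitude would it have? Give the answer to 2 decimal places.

Flux ∝ 1/d², so Δm = 5 log₁₀(d₂/d₁) = 5 log₁₀(127000/146000) = -0.303
m₂ = m₁ + Δm = 20.3 + (-0.303) = 19.997

m ≈ 20.00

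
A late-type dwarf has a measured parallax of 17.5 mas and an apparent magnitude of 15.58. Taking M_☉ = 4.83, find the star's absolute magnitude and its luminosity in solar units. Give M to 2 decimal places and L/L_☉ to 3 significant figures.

d = 1/p = 1000/17.5 mas = 57.14 pc
M = m − 5 log₁₀ d + 5 = 15.58 − 5·1.7570 + 5 = 11.795
M − M_☉ = 11.795 − 4.83 = 6.965
L/L_☉ = 10^(−0.4 × 6.965) = 1.637×10^-3

M ≈ 11.80; L/L_☉ ≈ 1.64×10^-3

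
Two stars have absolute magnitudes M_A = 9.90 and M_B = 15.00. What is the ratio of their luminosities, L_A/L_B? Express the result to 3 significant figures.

L_A/L_B ≈ 110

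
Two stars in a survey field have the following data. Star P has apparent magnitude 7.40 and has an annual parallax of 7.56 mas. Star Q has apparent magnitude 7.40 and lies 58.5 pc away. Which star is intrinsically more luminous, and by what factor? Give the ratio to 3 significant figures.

Star P is more luminous, by a factor of 5.11.

Star P: p = 7.56 mas = 7.56×10^-3″ → d = 1/p = 132.3 pc
Star P: M = m − 5 log₁₀ d + 5 = 7.40 − 5·2.1215 + 5 = 1.793
Star Q: M = m − 5 log₁₀ d + 5 = 7.40 − 5·1.7672 + 5 = 3.564
ΔM = M_P − M_Q = 1.793 − (3.564) = -1.772; smaller M is more luminous → Star P.
L ratio = 10^(0.4 |ΔM|) = 10^0.709 = 5.113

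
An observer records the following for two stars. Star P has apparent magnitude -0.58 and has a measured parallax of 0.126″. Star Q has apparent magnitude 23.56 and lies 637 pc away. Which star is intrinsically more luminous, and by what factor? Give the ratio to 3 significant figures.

Star P: d = 1/p = 1/0.126″ = 7.937 pc
Star P: M = m − 5 log₁₀ d + 5 = -0.58 − 5·0.8996 + 5 = -0.078
Star Q: M = m − 5 log₁₀ d + 5 = 23.56 − 5·2.8041 + 5 = 14.539
ΔM = M_P − M_Q = -0.078 − (14.539) = -14.617; smaller M is more luminous → Star P.
L ratio = 10^(0.4 |ΔM|) = 10^5.847 = 703000

Star P is more luminous, by a factor of 703000.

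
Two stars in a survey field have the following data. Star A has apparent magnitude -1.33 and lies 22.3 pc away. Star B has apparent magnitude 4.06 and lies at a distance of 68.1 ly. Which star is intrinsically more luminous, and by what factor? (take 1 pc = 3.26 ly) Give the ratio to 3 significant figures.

Star A is more luminous, by a factor of 163.

Star A: M = m − 5 log₁₀ d + 5 = -1.33 − 5·1.3483 + 5 = -3.072
Star B: d = 68.1 ly / 3.26 = 20.89 pc
Star B: M = m − 5 log₁₀ d + 5 = 4.06 − 5·1.3199 + 5 = 2.460
ΔM = M_A − M_B = -3.072 − (2.460) = -5.532; smaller M is more luminous → Star A.
L ratio = 10^(0.4 |ΔM|) = 10^2.213 = 163.2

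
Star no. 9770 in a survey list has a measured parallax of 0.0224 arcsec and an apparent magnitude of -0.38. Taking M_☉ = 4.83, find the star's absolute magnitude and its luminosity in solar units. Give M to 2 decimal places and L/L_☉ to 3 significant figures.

M ≈ -3.63; L/L_☉ ≈ 2420

d = 1/p = 1/0.0224″ = 44.64 pc
M = m − 5 log₁₀ d + 5 = -0.38 − 5·1.6498 + 5 = -3.629
M − M_☉ = -3.629 − 4.83 = -8.459
L/L_☉ = 10^(−0.4 × -8.459) = 2418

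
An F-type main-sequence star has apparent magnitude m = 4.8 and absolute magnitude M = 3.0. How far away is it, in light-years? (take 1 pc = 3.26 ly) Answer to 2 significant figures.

d ≈ 75 ly

μ = m − M = 1.800
m − M = 5 log₁₀ d − 5
log₁₀ d = (m − M)/5 + 1 = 1.3600
d = 10^1.3600 = 22.91 pc
= 74.68 ly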